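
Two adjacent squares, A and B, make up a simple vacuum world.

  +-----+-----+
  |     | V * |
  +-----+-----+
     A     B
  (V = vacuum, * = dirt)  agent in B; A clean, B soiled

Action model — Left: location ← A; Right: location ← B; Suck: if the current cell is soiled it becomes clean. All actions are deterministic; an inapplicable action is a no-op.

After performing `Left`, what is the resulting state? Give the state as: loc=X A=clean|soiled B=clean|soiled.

start: loc=B A=clean B=soiled
[1] after Left: loc=A A=clean B=soiled

loc=A A=clean B=soiled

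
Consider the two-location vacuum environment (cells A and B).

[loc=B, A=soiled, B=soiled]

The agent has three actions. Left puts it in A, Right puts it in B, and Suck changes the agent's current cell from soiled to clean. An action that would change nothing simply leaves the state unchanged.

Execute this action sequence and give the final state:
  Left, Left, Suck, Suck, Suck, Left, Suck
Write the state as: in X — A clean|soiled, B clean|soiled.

step 1/7 (Left): in A — A soiled, B soiled
step 2/7 (Left): in A — A soiled, B soiled
step 3/7 (Suck): in A — A clean, B soiled
step 4/7 (Suck): in A — A clean, B soiled
step 5/7 (Suck): in A — A clean, B soiled
step 6/7 (Left): in A — A clean, B soiled
step 7/7 (Suck): in A — A clean, B soiled

in A — A clean, B soiled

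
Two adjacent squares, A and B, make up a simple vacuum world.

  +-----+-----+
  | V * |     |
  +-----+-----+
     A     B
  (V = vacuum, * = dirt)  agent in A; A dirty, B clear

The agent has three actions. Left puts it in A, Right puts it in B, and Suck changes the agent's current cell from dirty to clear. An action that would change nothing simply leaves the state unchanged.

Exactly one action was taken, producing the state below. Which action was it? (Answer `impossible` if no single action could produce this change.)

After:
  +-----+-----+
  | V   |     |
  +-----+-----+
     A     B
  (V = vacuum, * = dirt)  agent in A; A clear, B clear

try  Left: in A — A dirty, B clear
try Right: in B — A dirty, B clear
try  Suck: in A — A clear, B clear  ← match

Suck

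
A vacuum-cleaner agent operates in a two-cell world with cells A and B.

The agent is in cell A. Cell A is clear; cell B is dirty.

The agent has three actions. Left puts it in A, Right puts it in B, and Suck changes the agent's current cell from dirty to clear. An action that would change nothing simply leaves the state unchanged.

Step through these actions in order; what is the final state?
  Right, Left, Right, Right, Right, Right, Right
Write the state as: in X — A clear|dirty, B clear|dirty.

in B — A clear, B dirty

1) do Right; now in B — A clear, B dirty
2) do Left; now in A — A clear, B dirty
3) do Right; now in B — A clear, B dirty
4) do Right; now in B — A clear, B dirty
5) do Right; now in B — A clear, B dirty
6) do Right; now in B — A clear, B dirty
7) do Right; now in B — A clear, B dirty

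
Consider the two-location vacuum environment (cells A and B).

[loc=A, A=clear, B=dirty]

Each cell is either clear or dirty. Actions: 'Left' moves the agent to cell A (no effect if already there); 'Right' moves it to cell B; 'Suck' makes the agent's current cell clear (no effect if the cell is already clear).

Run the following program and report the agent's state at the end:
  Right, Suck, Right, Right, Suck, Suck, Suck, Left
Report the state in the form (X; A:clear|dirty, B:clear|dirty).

[1] after Right: (B; A:clear, B:dirty)
[2] after Suck: (B; A:clear, B:clear)
[3] after Right: (B; A:clear, B:clear)
[4] after Right: (B; A:clear, B:clear)
[5] after Suck: (B; A:clear, B:clear)
[6] after Suck: (B; A:clear, B:clear)
[7] after Suck: (B; A:clear, B:clear)
[8] after Left: (A; A:clear, B:clear)

(A; A:clear, B:clear)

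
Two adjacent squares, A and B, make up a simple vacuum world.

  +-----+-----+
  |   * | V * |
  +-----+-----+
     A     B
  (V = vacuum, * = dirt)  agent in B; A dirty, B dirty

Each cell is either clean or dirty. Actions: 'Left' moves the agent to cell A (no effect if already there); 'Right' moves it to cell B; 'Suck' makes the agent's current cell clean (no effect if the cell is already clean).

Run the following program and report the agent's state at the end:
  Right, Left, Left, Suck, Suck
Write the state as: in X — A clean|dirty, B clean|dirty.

1. Right → in B — A dirty, B dirty
2. Left → in A — A dirty, B dirty
3. Left → in A — A dirty, B dirty
4. Suck → in A — A clean, B dirty
5. Suck → in A — A clean, B dirty

in A — A clean, B dirty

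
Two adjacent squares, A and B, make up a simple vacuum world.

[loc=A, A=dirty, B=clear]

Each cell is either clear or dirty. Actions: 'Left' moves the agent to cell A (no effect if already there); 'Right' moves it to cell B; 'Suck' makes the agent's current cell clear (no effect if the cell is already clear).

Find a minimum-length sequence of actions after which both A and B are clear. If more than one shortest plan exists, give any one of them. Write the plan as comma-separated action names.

Suck (#1): (A; A:clear, B:clear)
min 1: A is dirty, one Suck

Suck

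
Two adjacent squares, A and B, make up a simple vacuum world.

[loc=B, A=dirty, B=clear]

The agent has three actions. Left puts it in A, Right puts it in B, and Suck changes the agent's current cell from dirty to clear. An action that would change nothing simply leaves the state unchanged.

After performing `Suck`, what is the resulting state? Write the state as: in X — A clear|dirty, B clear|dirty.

in B — A dirty, B clear

start: in B — A dirty, B clear
[1] after Suck: in B — A dirty, B clear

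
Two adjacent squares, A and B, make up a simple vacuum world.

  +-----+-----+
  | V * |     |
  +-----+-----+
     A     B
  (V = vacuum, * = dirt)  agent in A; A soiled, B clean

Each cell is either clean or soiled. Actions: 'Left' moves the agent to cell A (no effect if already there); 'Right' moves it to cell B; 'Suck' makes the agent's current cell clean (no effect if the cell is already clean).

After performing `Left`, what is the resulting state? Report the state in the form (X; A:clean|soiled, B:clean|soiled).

(A; A:soiled, B:clean)

start: (A; A:soiled, B:clean)
1) do Left; now (A; A:soiled, B:clean)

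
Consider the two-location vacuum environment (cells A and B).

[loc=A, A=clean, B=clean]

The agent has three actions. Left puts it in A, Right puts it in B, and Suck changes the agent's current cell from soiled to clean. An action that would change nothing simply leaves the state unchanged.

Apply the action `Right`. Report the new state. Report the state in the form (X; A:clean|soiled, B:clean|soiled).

start: (A; A:clean, B:clean)
1) do Right; now (B; A:clean, B:clean)

(B; A:clean, B:clean)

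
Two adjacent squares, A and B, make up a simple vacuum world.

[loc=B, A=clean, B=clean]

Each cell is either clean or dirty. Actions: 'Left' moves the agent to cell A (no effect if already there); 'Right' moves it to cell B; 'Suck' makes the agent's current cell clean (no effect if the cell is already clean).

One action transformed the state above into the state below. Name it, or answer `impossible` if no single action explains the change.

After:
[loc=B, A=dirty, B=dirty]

impossible

try  Left: loc=A A=clean B=clean
try Right: loc=B A=clean B=clean
try  Suck: loc=B A=clean B=clean
no single action produces the after-state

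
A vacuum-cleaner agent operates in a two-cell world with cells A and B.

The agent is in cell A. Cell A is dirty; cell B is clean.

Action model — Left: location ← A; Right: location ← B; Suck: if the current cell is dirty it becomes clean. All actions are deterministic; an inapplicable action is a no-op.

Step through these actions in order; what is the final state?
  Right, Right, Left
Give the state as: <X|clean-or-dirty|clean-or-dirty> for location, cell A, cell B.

<A|dirty|clean>

step 1/3 (Right): <B|dirty|clean>
step 2/3 (Right): <B|dirty|clean>
step 3/3 (Left): <A|dirty|clean>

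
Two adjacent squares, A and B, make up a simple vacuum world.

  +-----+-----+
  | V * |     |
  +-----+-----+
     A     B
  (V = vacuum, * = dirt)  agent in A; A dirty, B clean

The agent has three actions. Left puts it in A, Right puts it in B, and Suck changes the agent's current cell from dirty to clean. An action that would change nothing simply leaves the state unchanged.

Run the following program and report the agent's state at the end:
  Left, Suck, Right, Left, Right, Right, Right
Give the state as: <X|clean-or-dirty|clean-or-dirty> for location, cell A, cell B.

<B|clean|clean>

step 1/7 (Left): <A|dirty|clean>
step 2/7 (Suck): <A|clean|clean>
step 3/7 (Right): <B|clean|clean>
step 4/7 (Left): <A|clean|clean>
step 5/7 (Right): <B|clean|clean>
step 6/7 (Right): <B|clean|clean>
step 7/7 (Right): <B|clean|clean>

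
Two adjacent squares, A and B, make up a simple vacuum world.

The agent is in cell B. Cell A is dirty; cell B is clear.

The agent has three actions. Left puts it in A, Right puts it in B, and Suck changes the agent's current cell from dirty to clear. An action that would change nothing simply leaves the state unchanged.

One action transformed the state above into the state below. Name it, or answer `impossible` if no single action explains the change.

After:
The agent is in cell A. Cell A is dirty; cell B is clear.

try  Left: in A — A dirty, B clear  ← match
try Right: in B — A dirty, B clear
try  Suck: in B — A dirty, B clear

Left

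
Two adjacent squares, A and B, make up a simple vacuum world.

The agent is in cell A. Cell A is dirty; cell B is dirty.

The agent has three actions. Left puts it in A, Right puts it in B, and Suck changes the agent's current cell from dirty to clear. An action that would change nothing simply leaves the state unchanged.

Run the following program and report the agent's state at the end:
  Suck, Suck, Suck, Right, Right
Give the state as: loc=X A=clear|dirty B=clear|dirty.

loc=B A=clear B=dirty

step 1/5 (Suck): loc=A A=clear B=dirty
step 2/5 (Suck): loc=A A=clear B=dirty
step 3/5 (Suck): loc=A A=clear B=dirty
step 4/5 (Right): loc=B A=clear B=dirty
step 5/5 (Right): loc=B A=clear B=dirty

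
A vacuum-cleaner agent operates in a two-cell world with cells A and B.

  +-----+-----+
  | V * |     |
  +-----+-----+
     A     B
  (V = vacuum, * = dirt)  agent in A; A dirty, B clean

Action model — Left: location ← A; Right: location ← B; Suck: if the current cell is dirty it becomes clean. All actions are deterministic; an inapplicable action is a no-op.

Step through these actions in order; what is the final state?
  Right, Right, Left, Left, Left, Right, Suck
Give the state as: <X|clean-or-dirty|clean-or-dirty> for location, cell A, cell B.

1. Right → <B|dirty|clean>
2. Right → <B|dirty|clean>
3. Left → <A|dirty|clean>
4. Left → <A|dirty|clean>
5. Left → <A|dirty|clean>
6. Right → <B|dirty|clean>
7. Suck → <B|dirty|clean>

<B|dirty|clean>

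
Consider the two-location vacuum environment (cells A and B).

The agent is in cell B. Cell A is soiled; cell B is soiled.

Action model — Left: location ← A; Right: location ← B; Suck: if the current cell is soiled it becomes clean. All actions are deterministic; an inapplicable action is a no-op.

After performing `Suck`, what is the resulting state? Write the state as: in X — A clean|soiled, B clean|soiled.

start: in B — A soiled, B soiled
Suck (#1): in B — A soiled, B clean

in B — A soiled, B clean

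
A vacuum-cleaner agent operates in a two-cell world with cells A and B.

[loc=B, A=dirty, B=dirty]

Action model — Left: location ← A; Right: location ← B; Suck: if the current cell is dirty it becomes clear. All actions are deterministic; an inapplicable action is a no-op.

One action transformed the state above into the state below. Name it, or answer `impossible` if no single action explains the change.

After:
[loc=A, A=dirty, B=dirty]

Left

try  Left: <A|dirty|dirty>  ← match
try Right: <B|dirty|dirty>
try  Suck: <B|dirty|clear>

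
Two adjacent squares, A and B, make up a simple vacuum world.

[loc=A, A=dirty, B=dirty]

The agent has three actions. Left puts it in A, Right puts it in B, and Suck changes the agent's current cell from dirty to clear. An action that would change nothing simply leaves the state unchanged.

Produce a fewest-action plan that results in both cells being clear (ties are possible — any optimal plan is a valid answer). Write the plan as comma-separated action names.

t=1 Suck ⇒ (A; A:clear, B:dirty)
t=2 Right ⇒ (B; A:clear, B:dirty)
t=3 Suck ⇒ (B; A:clear, B:clear)
min 3: Suck A + move + Suck B

Suck, Right, Suck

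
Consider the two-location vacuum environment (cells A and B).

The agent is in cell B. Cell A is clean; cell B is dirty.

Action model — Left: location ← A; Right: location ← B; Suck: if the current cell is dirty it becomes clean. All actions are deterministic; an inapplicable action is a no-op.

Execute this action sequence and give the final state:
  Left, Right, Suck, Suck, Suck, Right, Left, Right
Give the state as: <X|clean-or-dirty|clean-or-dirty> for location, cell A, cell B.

<B|clean|clean>

[1] after Left: <A|clean|dirty>
[2] after Right: <B|clean|dirty>
[3] after Suck: <B|clean|clean>
[4] after Suck: <B|clean|clean>
[5] after Suck: <B|clean|clean>
[6] after Right: <B|clean|clean>
[7] after Left: <A|clean|clean>
[8] after Right: <B|clean|clean>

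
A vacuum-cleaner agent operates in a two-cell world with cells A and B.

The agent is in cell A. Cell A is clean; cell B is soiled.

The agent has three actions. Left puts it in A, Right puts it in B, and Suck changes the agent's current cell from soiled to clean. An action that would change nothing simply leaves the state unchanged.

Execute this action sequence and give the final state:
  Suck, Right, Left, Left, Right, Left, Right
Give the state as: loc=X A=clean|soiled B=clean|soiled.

loc=B A=clean B=soiled

step 1/7 (Suck): loc=A A=clean B=soiled
step 2/7 (Right): loc=B A=clean B=soiled
step 3/7 (Left): loc=A A=clean B=soiled
step 4/7 (Left): loc=A A=clean B=soiled
step 5/7 (Right): loc=B A=clean B=soiled
step 6/7 (Left): loc=A A=clean B=soiled
step 7/7 (Right): loc=B A=clean B=soiled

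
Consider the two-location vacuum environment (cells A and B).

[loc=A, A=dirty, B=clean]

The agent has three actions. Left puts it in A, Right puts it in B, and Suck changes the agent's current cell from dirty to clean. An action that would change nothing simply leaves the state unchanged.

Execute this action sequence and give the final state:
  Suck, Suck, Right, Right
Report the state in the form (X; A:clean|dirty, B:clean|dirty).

(B; A:clean, B:clean)

t=1 Suck ⇒ (A; A:clean, B:clean)
t=2 Suck ⇒ (A; A:clean, B:clean)
t=3 Right ⇒ (B; A:clean, B:clean)
t=4 Right ⇒ (B; A:clean, B:clean)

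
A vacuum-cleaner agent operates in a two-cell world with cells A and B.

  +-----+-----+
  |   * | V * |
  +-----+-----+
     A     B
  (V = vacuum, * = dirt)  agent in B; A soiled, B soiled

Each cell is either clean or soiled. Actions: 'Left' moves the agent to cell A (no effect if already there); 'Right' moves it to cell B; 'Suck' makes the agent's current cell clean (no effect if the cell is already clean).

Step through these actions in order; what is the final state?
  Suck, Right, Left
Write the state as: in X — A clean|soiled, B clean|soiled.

t=1 Suck ⇒ in B — A soiled, B clean
t=2 Right ⇒ in B — A soiled, B clean
t=3 Left ⇒ in A — A soiled, B clean

in A — A soiled, B clean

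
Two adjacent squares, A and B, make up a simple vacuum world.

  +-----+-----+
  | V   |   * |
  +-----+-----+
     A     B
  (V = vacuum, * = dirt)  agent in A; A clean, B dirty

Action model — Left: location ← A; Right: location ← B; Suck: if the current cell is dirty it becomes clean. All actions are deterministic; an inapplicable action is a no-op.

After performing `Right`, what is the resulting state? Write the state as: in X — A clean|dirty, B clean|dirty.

start: in A — A clean, B dirty
t=1 Right ⇒ in B — A clean, B dirty

in B — A clean, B dirty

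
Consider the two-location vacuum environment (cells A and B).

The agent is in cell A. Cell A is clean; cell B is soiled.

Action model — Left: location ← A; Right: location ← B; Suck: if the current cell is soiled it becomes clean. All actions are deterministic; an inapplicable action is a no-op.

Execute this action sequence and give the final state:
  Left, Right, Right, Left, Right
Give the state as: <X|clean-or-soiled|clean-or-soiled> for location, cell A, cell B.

<B|clean|soiled>

1. Left → <A|clean|soiled>
2. Right → <B|clean|soiled>
3. Right → <B|clean|soiled>
4. Left → <A|clean|soiled>
5. Right → <B|clean|soiled>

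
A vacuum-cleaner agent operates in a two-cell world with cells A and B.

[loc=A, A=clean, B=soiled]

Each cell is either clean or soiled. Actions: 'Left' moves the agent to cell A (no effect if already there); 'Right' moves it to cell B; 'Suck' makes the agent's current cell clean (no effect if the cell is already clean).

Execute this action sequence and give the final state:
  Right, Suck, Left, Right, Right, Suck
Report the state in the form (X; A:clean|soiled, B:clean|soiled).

(B; A:clean, B:clean)

[1] after Right: (B; A:clean, B:soiled)
[2] after Suck: (B; A:clean, B:clean)
[3] after Left: (A; A:clean, B:clean)
[4] after Right: (B; A:clean, B:clean)
[5] after Right: (B; A:clean, B:clean)
[6] after Suck: (B; A:clean, B:clean)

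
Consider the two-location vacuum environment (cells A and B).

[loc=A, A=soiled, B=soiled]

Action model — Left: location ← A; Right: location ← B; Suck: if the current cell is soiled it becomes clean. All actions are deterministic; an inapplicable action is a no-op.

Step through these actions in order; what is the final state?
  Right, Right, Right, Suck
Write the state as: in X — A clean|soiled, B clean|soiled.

in B — A soiled, B clean

1) do Right; now in B — A soiled, B soiled
2) do Right; now in B — A soiled, B soiled
3) do Right; now in B — A soiled, B soiled
4) do Suck; now in B — A soiled, B clean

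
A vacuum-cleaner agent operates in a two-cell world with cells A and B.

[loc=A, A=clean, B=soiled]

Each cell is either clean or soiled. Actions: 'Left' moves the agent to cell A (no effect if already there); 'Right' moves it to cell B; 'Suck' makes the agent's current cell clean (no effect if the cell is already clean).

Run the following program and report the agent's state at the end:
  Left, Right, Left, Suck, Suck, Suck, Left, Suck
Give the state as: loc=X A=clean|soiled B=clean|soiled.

loc=A A=clean B=soiled

Left (#1): loc=A A=clean B=soiled
Right (#2): loc=B A=clean B=soiled
Left (#3): loc=A A=clean B=soiled
Suck (#4): loc=A A=clean B=soiled
Suck (#5): loc=A A=clean B=soiled
Suck (#6): loc=A A=clean B=soiled
Left (#7): loc=A A=clean B=soiled
Suck (#8): loc=A A=clean B=soiled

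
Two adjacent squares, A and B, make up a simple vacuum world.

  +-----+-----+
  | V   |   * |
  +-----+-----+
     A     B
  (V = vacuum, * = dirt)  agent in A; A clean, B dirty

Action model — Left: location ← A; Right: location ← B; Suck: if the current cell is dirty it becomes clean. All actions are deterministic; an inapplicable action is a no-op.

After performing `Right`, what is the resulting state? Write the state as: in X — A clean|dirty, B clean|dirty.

start: in A — A clean, B dirty
Right (#1): in B — A clean, B dirty

in B — A clean, B dirty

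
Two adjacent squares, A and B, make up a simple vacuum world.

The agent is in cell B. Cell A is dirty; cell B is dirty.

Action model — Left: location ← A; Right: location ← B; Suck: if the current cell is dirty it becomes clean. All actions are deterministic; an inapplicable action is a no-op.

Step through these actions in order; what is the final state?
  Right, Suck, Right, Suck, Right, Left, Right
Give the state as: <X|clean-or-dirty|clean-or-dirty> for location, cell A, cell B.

t=1 Right ⇒ <B|dirty|dirty>
t=2 Suck ⇒ <B|dirty|clean>
t=3 Right ⇒ <B|dirty|clean>
t=4 Suck ⇒ <B|dirty|clean>
t=5 Right ⇒ <B|dirty|clean>
t=6 Left ⇒ <A|dirty|clean>
t=7 Right ⇒ <B|dirty|clean>

<B|dirty|clean>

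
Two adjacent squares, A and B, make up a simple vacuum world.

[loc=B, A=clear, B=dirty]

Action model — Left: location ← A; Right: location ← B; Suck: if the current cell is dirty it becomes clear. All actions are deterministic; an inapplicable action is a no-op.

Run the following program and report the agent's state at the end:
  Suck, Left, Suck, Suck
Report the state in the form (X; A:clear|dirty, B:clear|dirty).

Suck (#1): (B; A:clear, B:clear)
Left (#2): (A; A:clear, B:clear)
Suck (#3): (A; A:clear, B:clear)
Suck (#4): (A; A:clear, B:clear)

(A; A:clear, B:clear)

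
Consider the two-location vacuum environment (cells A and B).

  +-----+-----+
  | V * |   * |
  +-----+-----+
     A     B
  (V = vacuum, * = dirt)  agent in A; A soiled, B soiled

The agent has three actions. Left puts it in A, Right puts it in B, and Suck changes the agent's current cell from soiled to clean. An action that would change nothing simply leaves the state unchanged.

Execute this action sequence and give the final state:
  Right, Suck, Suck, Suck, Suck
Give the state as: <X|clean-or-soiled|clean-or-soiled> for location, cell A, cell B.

[1] after Right: <B|soiled|soiled>
[2] after Suck: <B|soiled|clean>
[3] after Suck: <B|soiled|clean>
[4] after Suck: <B|soiled|clean>
[5] after Suck: <B|soiled|clean>

<B|soiled|clean>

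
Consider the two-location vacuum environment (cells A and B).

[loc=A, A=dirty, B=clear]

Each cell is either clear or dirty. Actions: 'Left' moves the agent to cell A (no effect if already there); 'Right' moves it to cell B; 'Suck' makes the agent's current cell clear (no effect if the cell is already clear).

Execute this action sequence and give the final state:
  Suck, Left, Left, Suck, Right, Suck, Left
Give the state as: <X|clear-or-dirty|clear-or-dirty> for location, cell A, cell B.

<A|clear|clear>

1. Suck → <A|clear|clear>
2. Left → <A|clear|clear>
3. Left → <A|clear|clear>
4. Suck → <A|clear|clear>
5. Right → <B|clear|clear>
6. Suck → <B|clear|clear>
7. Left → <A|clear|clear>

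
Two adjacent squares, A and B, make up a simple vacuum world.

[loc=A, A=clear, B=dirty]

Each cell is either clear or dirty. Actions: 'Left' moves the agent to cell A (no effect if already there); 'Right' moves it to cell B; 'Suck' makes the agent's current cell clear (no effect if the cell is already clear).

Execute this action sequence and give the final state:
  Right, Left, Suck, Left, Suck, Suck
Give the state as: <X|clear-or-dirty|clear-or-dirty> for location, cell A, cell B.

<A|clear|dirty>

Right (#1): <B|clear|dirty>
Left (#2): <A|clear|dirty>
Suck (#3): <A|clear|dirty>
Left (#4): <A|clear|dirty>
Suck (#5): <A|clear|dirty>
Suck (#6): <A|clear|dirty>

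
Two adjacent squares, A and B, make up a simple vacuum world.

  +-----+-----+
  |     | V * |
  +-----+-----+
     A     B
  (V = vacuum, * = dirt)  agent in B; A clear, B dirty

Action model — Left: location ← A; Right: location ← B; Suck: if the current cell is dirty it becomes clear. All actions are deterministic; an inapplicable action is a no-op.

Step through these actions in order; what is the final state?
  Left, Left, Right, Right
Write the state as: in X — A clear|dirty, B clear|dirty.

step 1/4 (Left): in A — A clear, B dirty
step 2/4 (Left): in A — A clear, B dirty
step 3/4 (Right): in B — A clear, B dirty
step 4/4 (Right): in B — A clear, B dirty

in B — A clear, B dirty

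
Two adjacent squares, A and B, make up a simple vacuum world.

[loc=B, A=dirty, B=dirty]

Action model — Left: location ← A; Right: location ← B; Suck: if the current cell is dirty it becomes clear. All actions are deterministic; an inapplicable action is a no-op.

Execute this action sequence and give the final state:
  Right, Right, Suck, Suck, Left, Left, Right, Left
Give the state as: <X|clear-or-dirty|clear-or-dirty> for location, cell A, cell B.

step 1/8 (Right): <B|dirty|dirty>
step 2/8 (Right): <B|dirty|dirty>
step 3/8 (Suck): <B|dirty|clear>
step 4/8 (Suck): <B|dirty|clear>
step 5/8 (Left): <A|dirty|clear>
step 6/8 (Left): <A|dirty|clear>
step 7/8 (Right): <B|dirty|clear>
step 8/8 (Left): <A|dirty|clear>

<A|dirty|clear>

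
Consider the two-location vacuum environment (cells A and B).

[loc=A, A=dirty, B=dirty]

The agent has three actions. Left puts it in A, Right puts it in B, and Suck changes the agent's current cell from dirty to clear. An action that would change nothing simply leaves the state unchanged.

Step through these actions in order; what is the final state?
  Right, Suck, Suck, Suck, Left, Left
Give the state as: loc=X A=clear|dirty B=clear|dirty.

Right (#1): loc=B A=dirty B=dirty
Suck (#2): loc=B A=dirty B=clear
Suck (#3): loc=B A=dirty B=clear
Suck (#4): loc=B A=dirty B=clear
Left (#5): loc=A A=dirty B=clear
Left (#6): loc=A A=dirty B=clear

loc=A A=dirty B=clear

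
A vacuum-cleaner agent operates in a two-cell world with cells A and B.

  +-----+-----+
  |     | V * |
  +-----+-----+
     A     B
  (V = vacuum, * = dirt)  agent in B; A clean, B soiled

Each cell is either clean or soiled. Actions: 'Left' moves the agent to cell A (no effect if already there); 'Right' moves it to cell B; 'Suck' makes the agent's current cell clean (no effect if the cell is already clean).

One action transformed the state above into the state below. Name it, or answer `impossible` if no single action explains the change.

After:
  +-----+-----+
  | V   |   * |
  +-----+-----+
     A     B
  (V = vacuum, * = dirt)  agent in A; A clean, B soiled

try  Left: loc=A A=clean B=soiled  ← match
try Right: loc=B A=clean B=soiled
try  Suck: loc=B A=clean B=clean

Left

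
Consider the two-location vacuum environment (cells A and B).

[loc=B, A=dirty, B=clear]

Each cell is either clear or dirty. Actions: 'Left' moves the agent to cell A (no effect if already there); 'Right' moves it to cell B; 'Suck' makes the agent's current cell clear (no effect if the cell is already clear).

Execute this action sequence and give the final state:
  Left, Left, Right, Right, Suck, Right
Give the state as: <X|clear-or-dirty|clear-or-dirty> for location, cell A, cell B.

<B|dirty|clear>

1) do Left; now <A|dirty|clear>
2) do Left; now <A|dirty|clear>
3) do Right; now <B|dirty|clear>
4) do Right; now <B|dirty|clear>
5) do Suck; now <B|dirty|clear>
6) do Right; now <B|dirty|clear>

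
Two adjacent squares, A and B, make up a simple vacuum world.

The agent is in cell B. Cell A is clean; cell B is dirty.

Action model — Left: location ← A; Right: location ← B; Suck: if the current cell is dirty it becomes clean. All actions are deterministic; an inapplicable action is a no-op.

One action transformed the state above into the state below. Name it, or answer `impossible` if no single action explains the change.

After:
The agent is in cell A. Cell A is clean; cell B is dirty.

try  Left: (A; A:clean, B:dirty)  ← match
try Right: (B; A:clean, B:dirty)
try  Suck: (B; A:clean, B:clean)

Left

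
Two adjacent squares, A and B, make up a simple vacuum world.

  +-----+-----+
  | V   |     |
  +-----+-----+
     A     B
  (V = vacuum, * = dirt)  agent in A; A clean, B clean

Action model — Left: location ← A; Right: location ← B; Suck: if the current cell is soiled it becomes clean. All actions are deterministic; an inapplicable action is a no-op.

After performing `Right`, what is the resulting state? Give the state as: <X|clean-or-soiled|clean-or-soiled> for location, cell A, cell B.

start: <A|clean|clean>
1. Right → <B|clean|clean>

<B|clean|clean>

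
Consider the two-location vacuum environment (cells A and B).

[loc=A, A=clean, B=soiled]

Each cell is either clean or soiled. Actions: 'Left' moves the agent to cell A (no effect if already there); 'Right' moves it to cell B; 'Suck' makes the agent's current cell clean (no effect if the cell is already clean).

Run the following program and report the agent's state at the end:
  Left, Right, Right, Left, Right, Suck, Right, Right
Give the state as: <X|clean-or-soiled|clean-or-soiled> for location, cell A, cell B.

Left (#1): <A|clean|soiled>
Right (#2): <B|clean|soiled>
Right (#3): <B|clean|soiled>
Left (#4): <A|clean|soiled>
Right (#5): <B|clean|soiled>
Suck (#6): <B|clean|clean>
Right (#7): <B|clean|clean>
Right (#8): <B|clean|clean>

<B|clean|clean>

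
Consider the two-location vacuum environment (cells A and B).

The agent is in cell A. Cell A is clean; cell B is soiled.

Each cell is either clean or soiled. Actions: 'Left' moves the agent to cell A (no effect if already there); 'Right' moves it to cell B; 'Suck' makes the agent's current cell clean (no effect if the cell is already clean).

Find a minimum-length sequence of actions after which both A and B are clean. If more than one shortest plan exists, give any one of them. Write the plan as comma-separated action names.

Right, Suck

1) do Right; now (B; A:clean, B:soiled)
2) do Suck; now (B; A:clean, B:clean)
min 2: go B then Suck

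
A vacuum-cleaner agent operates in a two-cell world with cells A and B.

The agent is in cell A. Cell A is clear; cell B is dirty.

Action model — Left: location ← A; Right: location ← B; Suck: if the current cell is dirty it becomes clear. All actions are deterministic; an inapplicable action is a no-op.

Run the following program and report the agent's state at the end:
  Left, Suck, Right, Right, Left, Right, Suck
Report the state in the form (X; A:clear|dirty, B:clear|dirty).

t=1 Left ⇒ (A; A:clear, B:dirty)
t=2 Suck ⇒ (A; A:clear, B:dirty)
t=3 Right ⇒ (B; A:clear, B:dirty)
t=4 Right ⇒ (B; A:clear, B:dirty)
t=5 Left ⇒ (A; A:clear, B:dirty)
t=6 Right ⇒ (B; A:clear, B:dirty)
t=7 Suck ⇒ (B; A:clear, B:clear)

(B; A:clear, B:clear)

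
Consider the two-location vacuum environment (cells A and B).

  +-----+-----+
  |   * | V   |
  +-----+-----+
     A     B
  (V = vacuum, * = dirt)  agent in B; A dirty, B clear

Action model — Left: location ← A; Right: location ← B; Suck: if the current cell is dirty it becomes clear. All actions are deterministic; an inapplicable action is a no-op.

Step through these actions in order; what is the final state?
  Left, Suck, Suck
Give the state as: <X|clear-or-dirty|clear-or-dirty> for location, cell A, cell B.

<A|clear|clear>

1. Left → <A|dirty|clear>
2. Suck → <A|clear|clear>
3. Suck → <A|clear|clear>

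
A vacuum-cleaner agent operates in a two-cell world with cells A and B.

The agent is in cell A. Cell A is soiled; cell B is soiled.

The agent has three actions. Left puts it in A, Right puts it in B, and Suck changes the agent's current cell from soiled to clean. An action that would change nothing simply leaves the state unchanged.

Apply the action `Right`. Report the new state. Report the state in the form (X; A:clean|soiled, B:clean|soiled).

start: (A; A:soiled, B:soiled)
[1] after Right: (B; A:soiled, B:soiled)

(B; A:soiled, B:soiled)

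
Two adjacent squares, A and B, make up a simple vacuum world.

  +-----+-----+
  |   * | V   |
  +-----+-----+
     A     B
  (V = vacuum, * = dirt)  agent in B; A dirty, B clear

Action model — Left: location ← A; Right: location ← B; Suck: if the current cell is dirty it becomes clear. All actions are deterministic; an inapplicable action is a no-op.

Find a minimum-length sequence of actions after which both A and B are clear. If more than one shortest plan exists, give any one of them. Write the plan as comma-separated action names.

Left, Suck

step 1/2 (Left): <A|dirty|clear>
step 2/2 (Suck): <A|clear|clear>
min 2: go A then Suck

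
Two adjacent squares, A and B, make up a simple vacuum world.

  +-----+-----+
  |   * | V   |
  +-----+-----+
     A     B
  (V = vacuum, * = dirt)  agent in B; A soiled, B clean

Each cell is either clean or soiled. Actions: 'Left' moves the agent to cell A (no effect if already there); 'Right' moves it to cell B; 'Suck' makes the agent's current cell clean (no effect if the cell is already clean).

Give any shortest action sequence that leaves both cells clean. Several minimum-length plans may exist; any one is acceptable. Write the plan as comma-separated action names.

t=1 Left ⇒ in A — A soiled, B clean
t=2 Suck ⇒ in A — A clean, B clean
min 2: go A then Suck

Left, Suck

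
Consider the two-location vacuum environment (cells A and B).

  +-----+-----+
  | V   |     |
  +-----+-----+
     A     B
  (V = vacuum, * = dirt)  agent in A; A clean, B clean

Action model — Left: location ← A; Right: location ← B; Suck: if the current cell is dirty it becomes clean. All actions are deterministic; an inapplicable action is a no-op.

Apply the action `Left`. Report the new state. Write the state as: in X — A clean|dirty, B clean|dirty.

in A — A clean, B clean

start: in A — A clean, B clean
[1] after Left: in A — A clean, B clean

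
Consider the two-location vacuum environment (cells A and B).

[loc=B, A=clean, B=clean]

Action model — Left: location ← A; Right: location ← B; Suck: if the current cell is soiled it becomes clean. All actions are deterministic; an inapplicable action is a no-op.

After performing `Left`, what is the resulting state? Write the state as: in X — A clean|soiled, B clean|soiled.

start: in B — A clean, B clean
t=1 Left ⇒ in A — A clean, B clean

in A — A clean, B clean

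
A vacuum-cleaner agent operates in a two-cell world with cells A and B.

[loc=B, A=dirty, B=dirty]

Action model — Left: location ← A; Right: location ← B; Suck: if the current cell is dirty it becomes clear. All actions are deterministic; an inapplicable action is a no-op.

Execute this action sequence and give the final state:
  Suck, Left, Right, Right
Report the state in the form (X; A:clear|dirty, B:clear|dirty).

(B; A:dirty, B:clear)

step 1/4 (Suck): (B; A:dirty, B:clear)
step 2/4 (Left): (A; A:dirty, B:clear)
step 3/4 (Right): (B; A:dirty, B:clear)
step 4/4 (Right): (B; A:dirty, B:clear)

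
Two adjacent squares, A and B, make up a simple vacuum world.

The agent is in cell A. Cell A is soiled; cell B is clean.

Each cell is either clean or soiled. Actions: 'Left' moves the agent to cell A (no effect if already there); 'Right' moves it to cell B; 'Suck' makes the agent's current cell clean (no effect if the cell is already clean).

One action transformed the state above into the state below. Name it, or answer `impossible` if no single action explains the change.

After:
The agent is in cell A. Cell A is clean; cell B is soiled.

impossible

try  Left: <A|soiled|clean>
try Right: <B|soiled|clean>
try  Suck: <A|clean|clean>
no single action produces the after-state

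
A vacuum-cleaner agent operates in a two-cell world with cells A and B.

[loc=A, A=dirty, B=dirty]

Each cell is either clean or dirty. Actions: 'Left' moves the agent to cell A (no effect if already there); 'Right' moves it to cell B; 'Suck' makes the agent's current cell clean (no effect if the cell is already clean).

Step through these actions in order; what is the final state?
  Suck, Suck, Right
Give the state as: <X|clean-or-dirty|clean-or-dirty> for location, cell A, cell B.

1) do Suck; now <A|clean|dirty>
2) do Suck; now <A|clean|dirty>
3) do Right; now <B|clean|dirty>

<B|clean|dirty>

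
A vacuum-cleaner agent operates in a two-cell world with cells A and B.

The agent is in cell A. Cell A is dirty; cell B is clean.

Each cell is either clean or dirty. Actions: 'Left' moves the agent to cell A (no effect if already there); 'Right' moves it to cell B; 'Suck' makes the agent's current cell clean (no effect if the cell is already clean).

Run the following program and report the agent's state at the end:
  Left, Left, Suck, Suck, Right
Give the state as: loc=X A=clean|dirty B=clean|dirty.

step 1/5 (Left): loc=A A=dirty B=clean
step 2/5 (Left): loc=A A=dirty B=clean
step 3/5 (Suck): loc=A A=clean B=clean
step 4/5 (Suck): loc=A A=clean B=clean
step 5/5 (Right): loc=B A=clean B=clean

loc=B A=clean B=clean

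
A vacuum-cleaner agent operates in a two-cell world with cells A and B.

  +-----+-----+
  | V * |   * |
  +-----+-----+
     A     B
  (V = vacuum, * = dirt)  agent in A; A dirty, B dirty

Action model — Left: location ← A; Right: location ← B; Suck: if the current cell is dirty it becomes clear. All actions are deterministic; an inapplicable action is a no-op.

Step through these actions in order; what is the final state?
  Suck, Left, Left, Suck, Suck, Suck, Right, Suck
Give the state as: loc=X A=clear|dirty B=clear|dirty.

t=1 Suck ⇒ loc=A A=clear B=dirty
t=2 Left ⇒ loc=A A=clear B=dirty
t=3 Left ⇒ loc=A A=clear B=dirty
t=4 Suck ⇒ loc=A A=clear B=dirty
t=5 Suck ⇒ loc=A A=clear B=dirty
t=6 Suck ⇒ loc=A A=clear B=dirty
t=7 Right ⇒ loc=B A=clear B=dirty
t=8 Suck ⇒ loc=B A=clear B=clear

loc=B A=clear B=clear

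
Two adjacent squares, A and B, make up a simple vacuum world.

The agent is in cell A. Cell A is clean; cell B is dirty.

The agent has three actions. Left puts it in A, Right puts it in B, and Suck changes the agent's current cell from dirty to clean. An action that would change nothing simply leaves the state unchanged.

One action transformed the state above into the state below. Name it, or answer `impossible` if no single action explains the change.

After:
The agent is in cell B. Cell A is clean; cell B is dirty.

Right

try  Left: loc=A A=clean B=dirty
try Right: loc=B A=clean B=dirty  ← match
try  Suck: loc=A A=clean B=dirty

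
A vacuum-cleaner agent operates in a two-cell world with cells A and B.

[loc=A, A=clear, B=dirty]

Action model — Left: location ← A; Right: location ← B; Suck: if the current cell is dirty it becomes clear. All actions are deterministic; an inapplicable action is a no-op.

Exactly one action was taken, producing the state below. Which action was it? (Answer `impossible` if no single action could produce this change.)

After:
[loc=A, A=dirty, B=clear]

try  Left: (A; A:clear, B:dirty)
try Right: (B; A:clear, B:dirty)
try  Suck: (A; A:clear, B:dirty)
no single action produces the after-state

impossible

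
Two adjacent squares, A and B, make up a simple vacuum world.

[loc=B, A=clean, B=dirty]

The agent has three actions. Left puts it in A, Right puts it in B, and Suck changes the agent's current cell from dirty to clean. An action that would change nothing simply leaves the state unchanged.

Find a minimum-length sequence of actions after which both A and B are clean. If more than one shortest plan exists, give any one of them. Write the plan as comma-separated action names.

t=1 Suck ⇒ <B|clean|clean>
min 1: B is dirty, one Suck

Suck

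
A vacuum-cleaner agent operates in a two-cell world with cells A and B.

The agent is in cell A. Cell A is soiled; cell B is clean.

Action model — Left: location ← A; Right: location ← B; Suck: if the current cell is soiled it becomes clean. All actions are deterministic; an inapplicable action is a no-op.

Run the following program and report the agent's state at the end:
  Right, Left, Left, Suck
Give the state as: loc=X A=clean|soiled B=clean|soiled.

loc=A A=clean B=clean

1. Right → loc=B A=soiled B=clean
2. Left → loc=A A=soiled B=clean
3. Left → loc=A A=soiled B=clean
4. Suck → loc=A A=clean B=clean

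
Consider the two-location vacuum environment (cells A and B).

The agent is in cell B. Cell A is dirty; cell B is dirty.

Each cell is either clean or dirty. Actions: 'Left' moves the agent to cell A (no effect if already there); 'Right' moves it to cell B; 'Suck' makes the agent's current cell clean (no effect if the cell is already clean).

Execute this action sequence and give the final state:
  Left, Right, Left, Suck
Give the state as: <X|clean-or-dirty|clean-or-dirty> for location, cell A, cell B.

<A|clean|dirty>

[1] after Left: <A|dirty|dirty>
[2] after Right: <B|dirty|dirty>
[3] after Left: <A|dirty|dirty>
[4] after Suck: <A|clean|dirty>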